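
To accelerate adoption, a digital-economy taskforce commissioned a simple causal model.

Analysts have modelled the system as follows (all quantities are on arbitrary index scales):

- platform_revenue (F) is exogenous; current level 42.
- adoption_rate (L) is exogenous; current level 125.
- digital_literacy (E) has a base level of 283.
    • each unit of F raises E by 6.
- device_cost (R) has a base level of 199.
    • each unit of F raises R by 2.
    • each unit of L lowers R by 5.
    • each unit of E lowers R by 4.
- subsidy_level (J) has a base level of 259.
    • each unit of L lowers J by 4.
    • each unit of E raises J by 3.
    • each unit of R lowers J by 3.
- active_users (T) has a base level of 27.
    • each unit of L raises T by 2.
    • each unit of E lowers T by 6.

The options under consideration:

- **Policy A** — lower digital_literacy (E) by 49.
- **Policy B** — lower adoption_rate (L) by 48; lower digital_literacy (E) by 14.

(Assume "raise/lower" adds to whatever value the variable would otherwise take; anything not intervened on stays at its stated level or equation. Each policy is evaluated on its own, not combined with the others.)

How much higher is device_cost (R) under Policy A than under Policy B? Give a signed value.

-100

Policy A (E − 49):
  F = 42
  L = 125
  E = 283 + 6·42 (−49 from intervention) = 486
  R = 199 + 2·42 − 5·125 − 4·486 = -2286
Policy B (L − 48, E − 14):
  F = 42
  L = 125 − 48 = 77
  E = 283 + 6·42 (−14 from intervention) = 521
  R = 199 + 2·42 − 5·77 − 4·521 = -2186
R: -2286 − (-2186) = -100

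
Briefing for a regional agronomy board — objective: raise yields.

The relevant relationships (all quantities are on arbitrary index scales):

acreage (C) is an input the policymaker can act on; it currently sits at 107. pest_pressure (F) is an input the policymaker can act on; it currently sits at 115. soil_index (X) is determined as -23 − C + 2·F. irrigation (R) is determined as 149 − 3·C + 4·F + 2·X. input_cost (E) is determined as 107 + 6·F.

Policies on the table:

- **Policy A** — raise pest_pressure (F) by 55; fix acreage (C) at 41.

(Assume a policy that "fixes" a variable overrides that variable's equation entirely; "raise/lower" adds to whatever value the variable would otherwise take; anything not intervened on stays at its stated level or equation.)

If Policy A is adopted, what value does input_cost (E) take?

1127

Policy A (F + 55, C := 41):
  F = 115 + 55 = 170
  E = 107 + 6·170 = 1127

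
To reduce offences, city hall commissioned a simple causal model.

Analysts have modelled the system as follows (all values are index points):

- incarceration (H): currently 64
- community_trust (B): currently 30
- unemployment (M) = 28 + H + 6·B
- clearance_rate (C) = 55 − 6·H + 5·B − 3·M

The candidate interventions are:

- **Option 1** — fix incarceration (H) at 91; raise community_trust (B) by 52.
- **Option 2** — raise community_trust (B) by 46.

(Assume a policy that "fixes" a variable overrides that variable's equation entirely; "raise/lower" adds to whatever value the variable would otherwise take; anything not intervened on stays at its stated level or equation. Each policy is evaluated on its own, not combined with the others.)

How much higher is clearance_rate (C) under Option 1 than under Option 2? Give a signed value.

Option 1 (H := 91, B + 52):
  H = 91
  B = 30 + 52 = 82
  M = 28 + 91 + 6·82 = 611
  C = 55 − 6·91 + 5·82 − 3·611 = -1914
Option 2 (B + 46):
  H = 64
  B = 30 + 46 = 76
  M = 28 + 64 + 6·76 = 548
  C = 55 − 6·64 + 5·76 − 3·548 = -1593
C: -1914 − (-1593) = -321

-321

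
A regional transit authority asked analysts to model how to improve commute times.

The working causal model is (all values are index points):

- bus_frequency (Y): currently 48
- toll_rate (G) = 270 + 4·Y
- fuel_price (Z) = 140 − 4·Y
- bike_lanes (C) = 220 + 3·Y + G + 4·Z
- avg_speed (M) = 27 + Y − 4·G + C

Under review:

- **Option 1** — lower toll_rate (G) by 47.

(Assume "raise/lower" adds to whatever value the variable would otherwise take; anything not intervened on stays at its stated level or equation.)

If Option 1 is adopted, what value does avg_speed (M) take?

-1014

Option 1 (G − 47):
  Y = 48
  G = 270 + 4·48 (−47 from intervention) = 415
  Z = 140 − 4·48 = -52
  C = 220 + 3·48 + 415 + 4·(-52) = 571
  M = 27 + 48 − 4·415 + 571 = -1014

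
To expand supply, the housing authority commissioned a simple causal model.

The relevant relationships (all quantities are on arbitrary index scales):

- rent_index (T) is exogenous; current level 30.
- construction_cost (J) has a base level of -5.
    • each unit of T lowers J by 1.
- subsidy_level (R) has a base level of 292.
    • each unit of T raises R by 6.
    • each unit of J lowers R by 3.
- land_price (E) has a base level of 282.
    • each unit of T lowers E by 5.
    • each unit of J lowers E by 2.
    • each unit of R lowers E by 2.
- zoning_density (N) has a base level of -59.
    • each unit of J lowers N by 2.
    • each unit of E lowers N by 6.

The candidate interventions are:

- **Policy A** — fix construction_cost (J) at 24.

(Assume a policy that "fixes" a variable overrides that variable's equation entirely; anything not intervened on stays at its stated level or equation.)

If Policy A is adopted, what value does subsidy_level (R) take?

400

Policy A (J := 24):
  T = 30
  J = 24
  R = 292 + 6·30 − 3·24 = 400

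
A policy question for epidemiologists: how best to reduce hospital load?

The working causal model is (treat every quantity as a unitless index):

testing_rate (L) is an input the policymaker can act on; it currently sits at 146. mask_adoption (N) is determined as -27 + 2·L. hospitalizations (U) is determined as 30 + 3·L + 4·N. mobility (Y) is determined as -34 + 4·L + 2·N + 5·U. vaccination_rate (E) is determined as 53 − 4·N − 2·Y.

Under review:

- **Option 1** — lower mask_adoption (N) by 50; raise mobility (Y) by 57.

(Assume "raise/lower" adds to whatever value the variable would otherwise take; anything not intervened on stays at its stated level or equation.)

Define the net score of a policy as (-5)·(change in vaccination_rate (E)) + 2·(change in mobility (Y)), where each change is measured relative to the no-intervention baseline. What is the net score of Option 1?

Baseline:
  L = 146
  N = -27 + 2·146 = 265
  U = 30 + 3·146 + 4·265 = 1528
  Y = -34 + 4·146 + 2·265 + 5·1528 = 8720
  E = 53 − 4·265 − 2·8720 = -18447
Option 1 (N − 50, Y + 57):
  L = 146
  N = -27 + 2·146 (−50 from intervention) = 215
  U = 30 + 3·146 + 4·215 = 1328
  Y = -34 + 4·146 + 2·215 + 5·1328 (+57 from intervention) = 7677
  E = 53 − 4·215 − 2·7677 = -16161
ΔE = -16161 − (-18447) = 2286; ΔY = 7677 − 8720 = -1043
Score = (-5)·2286 + 2·(-1043) = -13516

-13516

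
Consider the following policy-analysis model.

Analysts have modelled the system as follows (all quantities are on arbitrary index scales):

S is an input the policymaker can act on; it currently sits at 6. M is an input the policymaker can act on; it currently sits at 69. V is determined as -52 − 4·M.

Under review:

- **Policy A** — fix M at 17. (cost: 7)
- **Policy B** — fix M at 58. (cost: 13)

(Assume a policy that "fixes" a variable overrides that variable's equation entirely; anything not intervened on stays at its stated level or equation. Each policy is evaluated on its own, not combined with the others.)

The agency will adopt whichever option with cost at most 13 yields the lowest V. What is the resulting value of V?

-284

Policy A (M := 17):
  M = 17
  V = -52 − 4·17 = -120
Policy B (M := 58):
  M = 58
  V = -52 − 4·58 = -284
Comparing — Policy A: V=-120, Policy B: V=-284. Lowest is -284 (Policy B).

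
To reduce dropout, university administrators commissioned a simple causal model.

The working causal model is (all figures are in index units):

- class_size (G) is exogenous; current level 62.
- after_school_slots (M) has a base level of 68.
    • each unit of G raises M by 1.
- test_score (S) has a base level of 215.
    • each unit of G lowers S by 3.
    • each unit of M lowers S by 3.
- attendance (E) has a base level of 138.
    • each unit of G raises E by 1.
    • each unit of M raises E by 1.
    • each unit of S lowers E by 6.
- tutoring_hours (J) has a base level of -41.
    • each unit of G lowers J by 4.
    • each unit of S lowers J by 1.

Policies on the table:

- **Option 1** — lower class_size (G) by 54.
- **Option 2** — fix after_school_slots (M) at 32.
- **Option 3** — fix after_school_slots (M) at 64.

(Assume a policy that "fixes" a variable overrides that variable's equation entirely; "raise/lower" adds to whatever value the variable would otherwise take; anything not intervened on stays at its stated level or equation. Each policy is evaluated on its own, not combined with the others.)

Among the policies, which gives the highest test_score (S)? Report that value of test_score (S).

Option 1 (G − 54):
  G = 62 − 54 = 8
  M = 68 + 8 = 76
  S = 215 − 3·8 − 3·76 = -37
Option 2 (M := 32):
  G = 62
  M = 32
  S = 215 − 3·62 − 3·32 = -67
Option 3 (M := 64):
  G = 62
  M = 64
  S = 215 − 3·62 − 3·64 = -163
Comparing — Option 1: S=-37, Option 2: S=-67, Option 3: S=-163. Highest is -37 (Option 1).

-37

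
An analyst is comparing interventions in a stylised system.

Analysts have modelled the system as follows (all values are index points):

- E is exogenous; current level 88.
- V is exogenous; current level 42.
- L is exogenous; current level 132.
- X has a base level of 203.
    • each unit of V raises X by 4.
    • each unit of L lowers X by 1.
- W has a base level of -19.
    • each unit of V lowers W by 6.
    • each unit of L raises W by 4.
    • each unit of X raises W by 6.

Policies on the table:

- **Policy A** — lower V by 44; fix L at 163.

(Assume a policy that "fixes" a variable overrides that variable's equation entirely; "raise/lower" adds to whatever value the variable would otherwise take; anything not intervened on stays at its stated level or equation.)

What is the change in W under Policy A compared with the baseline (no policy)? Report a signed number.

Baseline:
  V = 42
  L = 132
  X = 203 + 4·42 − 132 = 239
  W = -19 − 6·42 + 4·132 + 6·239 = 1691
Policy A (V − 44, L := 163):
  V = 42 − 44 = -2
  L = 163
  X = 203 + 4·(-2) − 163 = 32
  W = -19 − 6·(-2) + 4·163 + 6·32 = 837
Change in W: 837 − 1691 = -854

-854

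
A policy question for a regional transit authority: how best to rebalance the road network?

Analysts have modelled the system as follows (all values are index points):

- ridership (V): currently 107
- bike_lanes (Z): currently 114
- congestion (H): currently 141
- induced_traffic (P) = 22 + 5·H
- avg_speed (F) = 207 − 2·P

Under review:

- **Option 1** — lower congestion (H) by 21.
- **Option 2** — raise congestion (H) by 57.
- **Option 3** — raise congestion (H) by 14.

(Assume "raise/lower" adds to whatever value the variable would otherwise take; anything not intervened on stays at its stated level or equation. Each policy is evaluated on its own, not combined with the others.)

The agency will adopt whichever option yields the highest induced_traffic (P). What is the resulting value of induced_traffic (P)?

Option 1 (H − 21):
  H = 141 − 21 = 120
  P = 22 + 5·120 = 622
Option 2 (H + 57):
  H = 141 + 57 = 198
  P = 22 + 5·198 = 1012
Option 3 (H + 14):
  H = 141 + 14 = 155
  P = 22 + 5·155 = 797
Comparing — Option 1: P=622, Option 2: P=1012, Option 3: P=797. Highest is 1012 (Option 2).

1012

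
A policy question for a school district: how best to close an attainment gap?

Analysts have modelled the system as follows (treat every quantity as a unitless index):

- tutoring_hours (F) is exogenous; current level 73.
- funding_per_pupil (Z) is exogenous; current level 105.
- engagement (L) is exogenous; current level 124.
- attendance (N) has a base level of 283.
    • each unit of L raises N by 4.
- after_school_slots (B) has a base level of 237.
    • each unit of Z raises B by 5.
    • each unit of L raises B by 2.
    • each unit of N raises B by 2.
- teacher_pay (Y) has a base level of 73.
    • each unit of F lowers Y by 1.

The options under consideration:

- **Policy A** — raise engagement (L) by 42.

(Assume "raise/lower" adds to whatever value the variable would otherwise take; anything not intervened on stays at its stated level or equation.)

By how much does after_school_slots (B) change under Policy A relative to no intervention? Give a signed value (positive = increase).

Baseline:
  Z = 105
  L = 124
  N = 283 + 4·124 = 779
  B = 237 + 5·105 + 2·124 + 2·779 = 2568
Policy A (L + 42):
  Z = 105
  L = 124 + 42 = 166
  N = 283 + 4·166 = 947
  B = 237 + 5·105 + 2·166 + 2·947 = 2988
Change in B: 2988 − 2568 = 420

420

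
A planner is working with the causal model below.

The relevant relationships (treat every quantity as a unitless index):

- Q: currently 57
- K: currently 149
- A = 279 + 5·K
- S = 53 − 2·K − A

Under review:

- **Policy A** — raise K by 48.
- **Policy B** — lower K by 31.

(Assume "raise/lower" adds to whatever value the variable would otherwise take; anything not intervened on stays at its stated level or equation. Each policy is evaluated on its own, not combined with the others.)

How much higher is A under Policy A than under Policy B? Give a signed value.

395

Policy A (K + 48):
  K = 149 + 48 = 197
  A = 279 + 5·197 = 1264
Policy B (K − 31):
  K = 149 − 31 = 118
  A = 279 + 5·118 = 869
A: 1264 − 869 = 395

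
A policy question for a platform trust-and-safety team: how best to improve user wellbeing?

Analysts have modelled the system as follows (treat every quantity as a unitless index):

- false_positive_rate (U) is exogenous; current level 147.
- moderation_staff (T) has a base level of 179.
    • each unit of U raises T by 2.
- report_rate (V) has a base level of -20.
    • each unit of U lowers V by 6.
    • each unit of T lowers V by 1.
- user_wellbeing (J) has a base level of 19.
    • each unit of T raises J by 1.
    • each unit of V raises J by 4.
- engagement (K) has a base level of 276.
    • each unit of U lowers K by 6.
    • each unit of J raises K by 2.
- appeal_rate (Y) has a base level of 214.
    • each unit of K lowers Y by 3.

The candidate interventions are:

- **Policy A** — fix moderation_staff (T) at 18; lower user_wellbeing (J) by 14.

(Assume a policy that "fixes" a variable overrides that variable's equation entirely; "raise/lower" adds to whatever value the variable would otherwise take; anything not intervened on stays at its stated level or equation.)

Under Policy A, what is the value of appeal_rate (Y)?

Policy A (T := 18, J − 14):
  U = 147
  T = 18
  V = -20 − 6·147 − 18 = -920
  J = 19 + 18 + 4·(-920) (−14 from intervention) = -3657
  K = 276 − 6·147 + 2·(-3657) = -7920
  Y = 214 − 3·(-7920) = 23974

23974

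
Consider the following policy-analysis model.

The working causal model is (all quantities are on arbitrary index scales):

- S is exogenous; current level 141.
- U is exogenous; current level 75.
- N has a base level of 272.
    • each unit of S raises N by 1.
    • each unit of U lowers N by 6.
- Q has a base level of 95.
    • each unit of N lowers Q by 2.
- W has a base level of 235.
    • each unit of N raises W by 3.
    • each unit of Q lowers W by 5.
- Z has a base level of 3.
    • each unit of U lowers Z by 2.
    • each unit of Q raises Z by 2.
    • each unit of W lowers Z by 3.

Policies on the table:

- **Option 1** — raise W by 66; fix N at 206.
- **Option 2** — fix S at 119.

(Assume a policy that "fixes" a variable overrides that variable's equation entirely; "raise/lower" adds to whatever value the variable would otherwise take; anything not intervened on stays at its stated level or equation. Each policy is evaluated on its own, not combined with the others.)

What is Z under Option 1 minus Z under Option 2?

Option 1 (W + 66, N := 206):
  S = 141
  U = 75
  N = 206
  Q = 95 − 2·206 = -317
  W = 235 + 3·206 − 5·(-317) (+66 from intervention) = 2504
  Z = 3 − 2·75 + 2·(-317) − 3·2504 = -8293
Option 2 (S := 119):
  S = 119
  U = 75
  N = 272 + 119 − 6·75 = -59
  Q = 95 − 2·(-59) = 213
  W = 235 + 3·(-59) − 5·213 = -1007
  Z = 3 − 2·75 + 2·213 − 3·(-1007) = 3300
Z: -8293 − 3300 = -11593

-11593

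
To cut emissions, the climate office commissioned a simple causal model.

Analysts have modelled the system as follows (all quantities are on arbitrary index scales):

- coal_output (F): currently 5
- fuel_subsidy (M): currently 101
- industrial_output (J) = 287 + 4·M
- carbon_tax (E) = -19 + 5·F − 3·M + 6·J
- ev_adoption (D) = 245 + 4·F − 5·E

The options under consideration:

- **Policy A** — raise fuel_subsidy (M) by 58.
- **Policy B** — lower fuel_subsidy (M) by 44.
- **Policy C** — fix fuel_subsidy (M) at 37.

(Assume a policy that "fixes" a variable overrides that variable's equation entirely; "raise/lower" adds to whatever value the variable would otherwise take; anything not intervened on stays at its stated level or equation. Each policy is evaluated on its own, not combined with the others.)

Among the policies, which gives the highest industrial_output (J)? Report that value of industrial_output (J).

923

Policy A (M + 58):
  M = 101 + 58 = 159
  J = 287 + 4·159 = 923
Policy B (M − 44):
  M = 101 − 44 = 57
  J = 287 + 4·57 = 515
Policy C (M := 37):
  M = 37
  J = 287 + 4·37 = 435
Comparing — Policy A: J=923, Policy B: J=515, Policy C: J=435. Highest is 923 (Policy A).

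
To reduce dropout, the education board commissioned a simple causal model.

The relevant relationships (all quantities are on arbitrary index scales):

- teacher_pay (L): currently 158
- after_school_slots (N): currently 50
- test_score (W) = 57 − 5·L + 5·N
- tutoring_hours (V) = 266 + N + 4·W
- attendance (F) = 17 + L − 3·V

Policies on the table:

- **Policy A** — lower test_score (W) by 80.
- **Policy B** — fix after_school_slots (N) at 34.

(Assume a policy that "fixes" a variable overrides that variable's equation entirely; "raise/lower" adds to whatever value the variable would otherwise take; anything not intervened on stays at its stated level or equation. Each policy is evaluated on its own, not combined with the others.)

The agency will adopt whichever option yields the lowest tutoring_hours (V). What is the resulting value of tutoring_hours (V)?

-1952

Policy A (W − 80):
  L = 158
  N = 50
  W = 57 − 5·158 + 5·50 (−80 from intervention) = -563
  V = 266 + 50 + 4·(-563) = -1936
Policy B (N := 34):
  L = 158
  N = 34
  W = 57 − 5·158 + 5·34 = -563
  V = 266 + 34 + 4·(-563) = -1952
Comparing — Policy A: V=-1936, Policy B: V=-1952. Lowest is -1952 (Policy B).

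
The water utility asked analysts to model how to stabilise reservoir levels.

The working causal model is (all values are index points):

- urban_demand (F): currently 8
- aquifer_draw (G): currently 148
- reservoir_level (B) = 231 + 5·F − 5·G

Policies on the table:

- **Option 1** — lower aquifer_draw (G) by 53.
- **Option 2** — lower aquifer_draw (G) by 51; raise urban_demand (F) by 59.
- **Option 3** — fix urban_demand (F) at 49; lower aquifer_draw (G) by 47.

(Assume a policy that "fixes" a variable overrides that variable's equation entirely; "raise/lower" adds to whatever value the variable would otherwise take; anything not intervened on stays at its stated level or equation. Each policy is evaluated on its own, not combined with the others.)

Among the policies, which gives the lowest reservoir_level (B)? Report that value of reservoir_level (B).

Option 1 (G − 53):
  F = 8
  G = 148 − 53 = 95
  B = 231 + 5·8 − 5·95 = -204
Option 2 (G − 51, F + 59):
  F = 8 + 59 = 67
  G = 148 − 51 = 97
  B = 231 + 5·67 − 5·97 = 81
Option 3 (F := 49, G − 47):
  F = 49
  G = 148 − 47 = 101
  B = 231 + 5·49 − 5·101 = -29
Comparing — Option 1: B=-204, Option 2: B=81, Option 3: B=-29. Lowest is -204 (Option 1).

-204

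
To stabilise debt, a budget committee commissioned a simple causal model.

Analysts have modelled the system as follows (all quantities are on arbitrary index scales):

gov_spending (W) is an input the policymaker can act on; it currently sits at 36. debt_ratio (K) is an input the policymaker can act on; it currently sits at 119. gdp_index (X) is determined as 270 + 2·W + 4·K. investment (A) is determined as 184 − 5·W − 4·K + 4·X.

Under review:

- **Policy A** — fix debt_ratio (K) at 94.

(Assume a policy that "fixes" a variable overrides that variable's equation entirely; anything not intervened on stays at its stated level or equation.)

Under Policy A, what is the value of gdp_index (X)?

Policy A (K := 94):
  W = 36
  K = 94
  X = 270 + 2·36 + 4·94 = 718

718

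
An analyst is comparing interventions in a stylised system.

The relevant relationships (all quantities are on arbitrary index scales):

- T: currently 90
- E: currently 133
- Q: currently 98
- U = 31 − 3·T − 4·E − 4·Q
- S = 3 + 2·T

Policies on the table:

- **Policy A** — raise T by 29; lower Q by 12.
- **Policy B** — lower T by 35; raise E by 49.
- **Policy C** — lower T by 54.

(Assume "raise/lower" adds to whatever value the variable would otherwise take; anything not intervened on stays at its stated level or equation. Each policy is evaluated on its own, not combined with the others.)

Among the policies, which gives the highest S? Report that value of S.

241

Policy A (T + 29, Q − 12):
  T = 90 + 29 = 119
  S = 3 + 2·119 = 241
Policy B (T − 35, E + 49):
  T = 90 − 35 = 55
  S = 3 + 2·55 = 113
Policy C (T − 54):
  T = 90 − 54 = 36
  S = 3 + 2·36 = 75
Comparing — Policy A: S=241, Policy B: S=113, Policy C: S=75. Highest is 241 (Policy A).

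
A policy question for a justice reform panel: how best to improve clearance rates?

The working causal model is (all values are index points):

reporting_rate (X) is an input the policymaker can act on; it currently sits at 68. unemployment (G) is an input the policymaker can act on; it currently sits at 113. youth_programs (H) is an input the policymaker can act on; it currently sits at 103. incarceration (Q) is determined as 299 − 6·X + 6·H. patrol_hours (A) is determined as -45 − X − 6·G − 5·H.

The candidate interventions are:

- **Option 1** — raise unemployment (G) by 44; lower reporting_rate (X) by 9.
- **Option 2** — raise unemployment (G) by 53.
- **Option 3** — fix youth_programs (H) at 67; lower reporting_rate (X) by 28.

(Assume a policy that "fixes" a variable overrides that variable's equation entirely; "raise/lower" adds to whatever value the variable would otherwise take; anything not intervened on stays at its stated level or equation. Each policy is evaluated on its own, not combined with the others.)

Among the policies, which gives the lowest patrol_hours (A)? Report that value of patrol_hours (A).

-1624

Option 1 (G + 44, X − 9):
  X = 68 − 9 = 59
  G = 113 + 44 = 157
  H = 103
  A = -45 − 59 − 6·157 − 5·103 = -1561
Option 2 (G + 53):
  X = 68
  G = 113 + 53 = 166
  H = 103
  A = -45 − 68 − 6·166 − 5·103 = -1624
Option 3 (H := 67, X − 28):
  X = 68 − 28 = 40
  G = 113
  H = 67
  A = -45 − 40 − 6·113 − 5·67 = -1098
Comparing — Option 1: A=-1561, Option 2: A=-1624, Option 3: A=-1098. Lowest is -1624 (Option 2).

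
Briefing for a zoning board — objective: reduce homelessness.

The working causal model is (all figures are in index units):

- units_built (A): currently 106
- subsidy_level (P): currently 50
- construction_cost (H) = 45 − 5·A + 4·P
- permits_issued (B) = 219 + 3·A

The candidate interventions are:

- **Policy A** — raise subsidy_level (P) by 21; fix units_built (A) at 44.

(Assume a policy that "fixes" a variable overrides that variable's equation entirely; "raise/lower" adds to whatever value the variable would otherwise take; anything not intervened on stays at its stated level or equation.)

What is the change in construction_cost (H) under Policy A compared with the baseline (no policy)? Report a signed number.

Baseline:
  A = 106
  P = 50
  H = 45 − 5·106 + 4·50 = -285
Policy A (P + 21, A := 44):
  A = 44
  P = 50 + 21 = 71
  H = 45 − 5·44 + 4·71 = 109
Change in H: 109 − (-285) = 394

394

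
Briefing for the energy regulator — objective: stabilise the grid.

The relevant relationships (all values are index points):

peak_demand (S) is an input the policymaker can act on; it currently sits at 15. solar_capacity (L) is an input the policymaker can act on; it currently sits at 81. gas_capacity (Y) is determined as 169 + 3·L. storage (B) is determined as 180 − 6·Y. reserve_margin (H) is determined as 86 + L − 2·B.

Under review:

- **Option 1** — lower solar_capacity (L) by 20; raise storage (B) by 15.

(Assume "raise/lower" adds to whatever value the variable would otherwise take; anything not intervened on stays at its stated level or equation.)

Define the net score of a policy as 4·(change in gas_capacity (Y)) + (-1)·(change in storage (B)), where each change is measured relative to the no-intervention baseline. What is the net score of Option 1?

-615

Baseline:
  L = 81
  Y = 169 + 3·81 = 412
  B = 180 − 6·412 = -2292
Option 1 (L − 20, B + 15):
  L = 81 − 20 = 61
  Y = 169 + 3·61 = 352
  B = 180 − 6·352 (+15 from intervention) = -1917
ΔY = 352 − 412 = -60; ΔB = -1917 − (-2292) = 375
Score = 4·(-60) + (-1)·375 = -615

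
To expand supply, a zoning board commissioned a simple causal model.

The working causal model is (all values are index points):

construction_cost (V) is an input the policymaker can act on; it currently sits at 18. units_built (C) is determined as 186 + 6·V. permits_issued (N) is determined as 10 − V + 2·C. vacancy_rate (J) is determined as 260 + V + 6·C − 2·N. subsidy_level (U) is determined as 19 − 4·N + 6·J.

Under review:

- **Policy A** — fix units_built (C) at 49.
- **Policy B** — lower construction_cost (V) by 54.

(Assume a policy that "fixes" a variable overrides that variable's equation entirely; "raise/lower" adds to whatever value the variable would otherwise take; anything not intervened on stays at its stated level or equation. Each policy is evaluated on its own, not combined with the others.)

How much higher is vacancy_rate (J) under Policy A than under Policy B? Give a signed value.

Policy A (C := 49):
  V = 18
  C = 49
  N = 10 − 18 + 2·49 = 90
  J = 260 + 18 + 6·49 − 2·90 = 392
Policy B (V − 54):
  V = 18 − 54 = -36
  C = 186 + 6·(-36) = -30
  N = 10 − (-36) + 2·(-30) = -14
  J = 260 + (-36) + 6·(-30) − 2·(-14) = 72
J: 392 − 72 = 320

320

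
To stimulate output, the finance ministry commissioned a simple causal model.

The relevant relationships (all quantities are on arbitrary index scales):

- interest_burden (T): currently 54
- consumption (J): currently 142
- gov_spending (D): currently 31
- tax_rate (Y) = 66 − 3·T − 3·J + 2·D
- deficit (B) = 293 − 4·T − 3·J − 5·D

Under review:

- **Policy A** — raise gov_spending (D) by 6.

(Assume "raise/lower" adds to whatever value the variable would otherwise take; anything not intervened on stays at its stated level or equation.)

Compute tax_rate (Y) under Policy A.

-448

Policy A (D + 6):
  T = 54
  J = 142
  D = 31 + 6 = 37
  Y = 66 − 3·54 − 3·142 + 2·37 = -448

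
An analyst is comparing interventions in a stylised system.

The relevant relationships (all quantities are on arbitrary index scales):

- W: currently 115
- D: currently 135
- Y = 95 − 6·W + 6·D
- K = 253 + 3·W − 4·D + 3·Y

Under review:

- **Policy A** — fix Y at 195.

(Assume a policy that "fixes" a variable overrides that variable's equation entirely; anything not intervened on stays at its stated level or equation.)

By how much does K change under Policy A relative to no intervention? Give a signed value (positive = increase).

Baseline:
  W = 115
  D = 135
  Y = 95 − 6·115 + 6·135 = 215
  K = 253 + 3·115 − 4·135 + 3·215 = 703
Policy A (Y := 195):
  W = 115
  D = 135
  Y = 195
  K = 253 + 3·115 − 4·135 + 3·195 = 643
Change in K: 643 − 703 = -60

-60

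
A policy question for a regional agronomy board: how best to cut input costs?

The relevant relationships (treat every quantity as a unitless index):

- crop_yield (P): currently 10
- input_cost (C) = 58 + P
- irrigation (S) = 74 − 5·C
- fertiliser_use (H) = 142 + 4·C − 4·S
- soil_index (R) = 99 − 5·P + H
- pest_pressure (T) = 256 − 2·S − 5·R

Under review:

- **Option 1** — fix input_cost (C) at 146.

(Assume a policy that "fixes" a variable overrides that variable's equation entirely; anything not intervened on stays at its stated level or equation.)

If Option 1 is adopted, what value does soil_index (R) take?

Option 1 (C := 146):
  P = 10
  C = 146
  S = 74 − 5·146 = -656
  H = 142 + 4·146 − 4·(-656) = 3350
  R = 99 − 5·10 + 3350 = 3399

3399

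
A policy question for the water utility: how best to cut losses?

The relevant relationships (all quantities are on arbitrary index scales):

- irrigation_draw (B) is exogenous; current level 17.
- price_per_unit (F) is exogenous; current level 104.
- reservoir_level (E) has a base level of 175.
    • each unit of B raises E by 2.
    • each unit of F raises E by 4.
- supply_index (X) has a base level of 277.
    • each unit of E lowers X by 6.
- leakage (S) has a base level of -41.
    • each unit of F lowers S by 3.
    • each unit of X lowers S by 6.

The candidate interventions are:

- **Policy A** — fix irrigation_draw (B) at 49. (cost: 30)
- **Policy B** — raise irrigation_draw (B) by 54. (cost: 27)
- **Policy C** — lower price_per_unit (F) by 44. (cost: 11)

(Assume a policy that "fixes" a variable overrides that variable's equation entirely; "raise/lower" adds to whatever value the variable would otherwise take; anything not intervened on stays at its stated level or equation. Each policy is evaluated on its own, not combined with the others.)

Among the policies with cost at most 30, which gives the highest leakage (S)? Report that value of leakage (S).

24373

Policy A (B := 49):
  B = 49
  F = 104
  E = 175 + 2·49 + 4·104 = 689
  X = 277 − 6·689 = -3857
  S = -41 − 3·104 − 6·(-3857) = 22789
Policy B (B + 54):
  B = 17 + 54 = 71
  F = 104
  E = 175 + 2·71 + 4·104 = 733
  X = 277 − 6·733 = -4121
  S = -41 − 3·104 − 6·(-4121) = 24373
Policy C (F − 44):
  B = 17
  F = 104 − 44 = 60
  E = 175 + 2·17 + 4·60 = 449
  X = 277 − 6·449 = -2417
  S = -41 − 3·60 − 6·(-2417) = 14281
Comparing — Policy A: S=22789, Policy B: S=24373, Policy C: S=14281. Highest is 24373 (Policy B).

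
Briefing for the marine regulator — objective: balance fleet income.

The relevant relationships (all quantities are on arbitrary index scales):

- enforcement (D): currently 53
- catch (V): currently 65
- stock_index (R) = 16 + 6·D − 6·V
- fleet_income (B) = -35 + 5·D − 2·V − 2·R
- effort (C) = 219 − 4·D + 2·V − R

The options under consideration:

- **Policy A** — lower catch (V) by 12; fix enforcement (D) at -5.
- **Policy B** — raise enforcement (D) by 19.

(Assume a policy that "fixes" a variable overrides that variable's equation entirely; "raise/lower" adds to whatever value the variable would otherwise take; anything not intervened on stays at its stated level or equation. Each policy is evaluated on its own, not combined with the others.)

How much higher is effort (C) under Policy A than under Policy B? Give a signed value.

Policy A (V − 12, D := -5):
  D = -5
  V = 65 − 12 = 53
  R = 16 + 6·(-5) − 6·53 = -332
  C = 219 − 4·(-5) + 2·53 − (-332) = 677
Policy B (D + 19):
  D = 53 + 19 = 72
  V = 65
  R = 16 + 6·72 − 6·65 = 58
  C = 219 − 4·72 + 2·65 − 58 = 3
C: 677 − 3 = 674

674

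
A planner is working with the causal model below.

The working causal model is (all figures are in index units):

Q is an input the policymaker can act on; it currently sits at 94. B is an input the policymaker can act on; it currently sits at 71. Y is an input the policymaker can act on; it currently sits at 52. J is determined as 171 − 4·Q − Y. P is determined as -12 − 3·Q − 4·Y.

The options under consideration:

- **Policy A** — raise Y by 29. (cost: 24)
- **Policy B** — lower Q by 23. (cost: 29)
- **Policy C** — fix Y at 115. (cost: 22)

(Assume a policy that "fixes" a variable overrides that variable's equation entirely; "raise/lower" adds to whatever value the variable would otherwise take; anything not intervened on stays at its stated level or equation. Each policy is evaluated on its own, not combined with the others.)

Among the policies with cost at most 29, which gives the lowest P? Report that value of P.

Policy A (Y + 29):
  Q = 94
  Y = 52 + 29 = 81
  P = -12 − 3·94 − 4·81 = -618
Policy B (Q − 23):
  Q = 94 − 23 = 71
  Y = 52
  P = -12 − 3·71 − 4·52 = -433
Policy C (Y := 115):
  Q = 94
  Y = 115
  P = -12 − 3·94 − 4·115 = -754
Comparing — Policy A: P=-618, Policy B: P=-433, Policy C: P=-754. Lowest is -754 (Policy C).

-754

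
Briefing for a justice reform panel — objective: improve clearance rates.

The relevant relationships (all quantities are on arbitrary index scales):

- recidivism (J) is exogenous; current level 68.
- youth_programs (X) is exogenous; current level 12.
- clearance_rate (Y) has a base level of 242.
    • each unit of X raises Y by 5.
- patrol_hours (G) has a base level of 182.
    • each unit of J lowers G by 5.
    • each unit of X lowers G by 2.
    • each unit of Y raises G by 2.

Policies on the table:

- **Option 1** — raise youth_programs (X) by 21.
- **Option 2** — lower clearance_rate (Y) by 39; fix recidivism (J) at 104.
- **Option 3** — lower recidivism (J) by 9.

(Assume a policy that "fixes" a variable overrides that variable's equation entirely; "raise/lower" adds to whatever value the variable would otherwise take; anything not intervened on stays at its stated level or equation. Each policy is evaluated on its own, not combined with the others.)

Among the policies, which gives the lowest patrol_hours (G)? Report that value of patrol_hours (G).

Option 1 (X + 21):
  J = 68
  X = 12 + 21 = 33
  Y = 242 + 5·33 = 407
  G = 182 − 5·68 − 2·33 + 2·407 = 590
Option 2 (Y − 39, J := 104):
  J = 104
  X = 12
  Y = 242 + 5·12 (−39 from intervention) = 263
  G = 182 − 5·104 − 2·12 + 2·263 = 164
Option 3 (J − 9):
  J = 68 − 9 = 59
  X = 12
  Y = 242 + 5·12 = 302
  G = 182 − 5·59 − 2·12 + 2·302 = 467
Comparing — Option 1: G=590, Option 2: G=164, Option 3: G=467. Lowest is 164 (Option 2).

164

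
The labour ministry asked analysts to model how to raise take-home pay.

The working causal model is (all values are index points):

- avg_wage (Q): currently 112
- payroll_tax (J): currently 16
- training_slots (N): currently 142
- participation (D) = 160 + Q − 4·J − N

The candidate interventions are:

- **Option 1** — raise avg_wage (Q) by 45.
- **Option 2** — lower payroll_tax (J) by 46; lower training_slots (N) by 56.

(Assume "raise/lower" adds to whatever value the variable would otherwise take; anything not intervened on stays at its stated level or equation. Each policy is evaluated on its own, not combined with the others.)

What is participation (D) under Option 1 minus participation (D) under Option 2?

Option 1 (Q + 45):
  Q = 112 + 45 = 157
  J = 16
  N = 142
  D = 160 + 157 − 4·16 − 142 = 111
Option 2 (J − 46, N − 56):
  Q = 112
  J = 16 − 46 = -30
  N = 142 − 56 = 86
  D = 160 + 112 − 4·(-30) − 86 = 306
D: 111 − 306 = -195

-195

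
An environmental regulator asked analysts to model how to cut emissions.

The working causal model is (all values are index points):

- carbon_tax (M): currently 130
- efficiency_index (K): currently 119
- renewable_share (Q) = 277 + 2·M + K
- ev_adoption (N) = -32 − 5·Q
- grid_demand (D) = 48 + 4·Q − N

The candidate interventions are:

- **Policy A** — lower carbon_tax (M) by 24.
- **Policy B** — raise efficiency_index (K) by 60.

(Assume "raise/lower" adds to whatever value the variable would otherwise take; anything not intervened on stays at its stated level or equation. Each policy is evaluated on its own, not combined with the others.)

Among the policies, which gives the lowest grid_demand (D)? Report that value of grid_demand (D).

5552

Policy A (M − 24):
  M = 130 − 24 = 106
  K = 119
  Q = 277 + 2·106 + 119 = 608
  N = -32 − 5·608 = -3072
  D = 48 + 4·608 − (-3072) = 5552
Policy B (K + 60):
  M = 130
  K = 119 + 60 = 179
  Q = 277 + 2·130 + 179 = 716
  N = -32 − 5·716 = -3612
  D = 48 + 4·716 − (-3612) = 6524
Comparing — Policy A: D=5552, Policy B: D=6524. Lowest is 5552 (Policy A).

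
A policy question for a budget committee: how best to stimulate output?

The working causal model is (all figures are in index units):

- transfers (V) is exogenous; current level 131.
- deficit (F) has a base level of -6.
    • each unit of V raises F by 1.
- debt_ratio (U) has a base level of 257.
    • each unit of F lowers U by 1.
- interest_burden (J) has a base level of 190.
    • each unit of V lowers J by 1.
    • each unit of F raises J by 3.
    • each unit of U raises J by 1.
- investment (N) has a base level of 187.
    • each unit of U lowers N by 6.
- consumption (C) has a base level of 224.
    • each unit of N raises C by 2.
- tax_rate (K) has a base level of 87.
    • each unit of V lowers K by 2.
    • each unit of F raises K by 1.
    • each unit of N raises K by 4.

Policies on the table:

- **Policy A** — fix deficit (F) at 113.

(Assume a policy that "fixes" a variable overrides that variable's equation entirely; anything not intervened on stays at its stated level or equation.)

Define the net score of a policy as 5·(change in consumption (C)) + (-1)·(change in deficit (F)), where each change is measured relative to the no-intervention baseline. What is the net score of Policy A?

-708

Baseline:
  V = 131
  F = -6 + 131 = 125
  U = 257 − 125 = 132
  N = 187 − 6·132 = -605
  C = 224 + 2·(-605) = -986
Policy A (F := 113):
  V = 131
  F = 113
  U = 257 − 113 = 144
  N = 187 − 6·144 = -677
  C = 224 + 2·(-677) = -1130
ΔC = -1130 − (-986) = -144; ΔF = 113 − 125 = -12
Score = 5·(-144) + (-1)·(-12) = -708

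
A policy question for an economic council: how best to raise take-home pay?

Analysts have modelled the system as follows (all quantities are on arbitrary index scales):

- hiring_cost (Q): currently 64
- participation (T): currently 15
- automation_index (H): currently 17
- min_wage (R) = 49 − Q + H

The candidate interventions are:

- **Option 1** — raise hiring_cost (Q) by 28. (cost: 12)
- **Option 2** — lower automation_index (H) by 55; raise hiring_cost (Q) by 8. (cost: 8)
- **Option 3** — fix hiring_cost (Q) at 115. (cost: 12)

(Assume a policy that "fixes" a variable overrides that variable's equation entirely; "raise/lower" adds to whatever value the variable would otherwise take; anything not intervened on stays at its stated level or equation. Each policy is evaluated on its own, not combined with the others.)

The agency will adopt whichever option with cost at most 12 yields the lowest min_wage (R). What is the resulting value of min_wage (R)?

Option 1 (Q + 28):
  Q = 64 + 28 = 92
  H = 17
  R = 49 − 92 + 17 = -26
Option 2 (H − 55, Q + 8):
  Q = 64 + 8 = 72
  H = 17 − 55 = -38
  R = 49 − 72 + (-38) = -61
Option 3 (Q := 115):
  Q = 115
  H = 17
  R = 49 − 115 + 17 = -49
Comparing — Option 1: R=-26, Option 2: R=-61, Option 3: R=-49. Lowest is -61 (Option 2).

-61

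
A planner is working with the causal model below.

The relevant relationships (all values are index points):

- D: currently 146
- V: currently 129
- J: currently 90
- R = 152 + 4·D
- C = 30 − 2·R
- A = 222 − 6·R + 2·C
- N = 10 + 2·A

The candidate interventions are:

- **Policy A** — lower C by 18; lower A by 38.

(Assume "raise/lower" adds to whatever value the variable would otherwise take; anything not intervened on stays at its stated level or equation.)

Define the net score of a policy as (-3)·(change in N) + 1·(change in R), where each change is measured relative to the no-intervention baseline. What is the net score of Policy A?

Baseline:
  D = 146
  R = 152 + 4·146 = 736
  C = 30 − 2·736 = -1442
  A = 222 − 6·736 + 2·(-1442) = -7078
  N = 10 + 2·(-7078) = -14146
Policy A (C − 18, A − 38):
  D = 146
  R = 152 + 4·146 = 736
  C = 30 − 2·736 (−18 from intervention) = -1460
  A = 222 − 6·736 + 2·(-1460) (−38 from intervention) = -7152
  N = 10 + 2·(-7152) = -14294
ΔN = -14294 − (-14146) = -148; ΔR = 736 − 736 = 0
Score = (-3)·(-148) + 1·0 = 444

444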